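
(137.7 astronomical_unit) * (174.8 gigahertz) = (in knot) 6.999e+24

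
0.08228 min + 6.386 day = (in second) 5.518e+05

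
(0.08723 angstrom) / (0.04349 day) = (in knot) 4.513e-15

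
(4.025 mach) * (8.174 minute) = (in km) 672.2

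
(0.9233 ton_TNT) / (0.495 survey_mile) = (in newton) 4.849e+06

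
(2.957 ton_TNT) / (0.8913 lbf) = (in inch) 1.229e+11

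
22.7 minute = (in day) 0.01576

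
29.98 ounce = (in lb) 1.874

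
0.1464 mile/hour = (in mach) 0.0001922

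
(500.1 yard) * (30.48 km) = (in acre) 3444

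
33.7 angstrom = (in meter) 3.37e-09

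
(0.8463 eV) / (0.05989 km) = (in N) 2.264e-21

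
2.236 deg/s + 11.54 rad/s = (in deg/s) 663.4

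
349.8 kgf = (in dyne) 3.43e+08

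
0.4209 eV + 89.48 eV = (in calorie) 3.443e-18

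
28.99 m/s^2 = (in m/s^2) 28.99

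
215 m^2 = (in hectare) 0.0215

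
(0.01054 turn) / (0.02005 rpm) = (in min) 0.5257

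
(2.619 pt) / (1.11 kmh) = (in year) 9.502e-11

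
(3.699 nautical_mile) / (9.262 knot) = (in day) 0.01664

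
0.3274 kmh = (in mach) 0.0002671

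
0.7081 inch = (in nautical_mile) 9.712e-06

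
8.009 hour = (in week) 0.04767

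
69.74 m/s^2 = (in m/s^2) 69.74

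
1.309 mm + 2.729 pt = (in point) 6.44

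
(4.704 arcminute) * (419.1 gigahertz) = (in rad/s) 5.735e+08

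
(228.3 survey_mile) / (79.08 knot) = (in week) 0.01493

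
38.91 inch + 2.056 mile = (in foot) 1.086e+04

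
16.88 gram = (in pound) 0.03721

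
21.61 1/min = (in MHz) 3.602e-07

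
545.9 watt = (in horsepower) 0.7321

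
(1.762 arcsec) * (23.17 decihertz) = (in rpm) 0.000189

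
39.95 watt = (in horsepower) 0.05357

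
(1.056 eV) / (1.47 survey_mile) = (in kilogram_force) 7.293e-24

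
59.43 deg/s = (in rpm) 9.905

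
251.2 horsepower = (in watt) 1.873e+05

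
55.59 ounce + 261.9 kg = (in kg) 263.5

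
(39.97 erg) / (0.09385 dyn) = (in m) 4.259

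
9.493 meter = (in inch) 373.7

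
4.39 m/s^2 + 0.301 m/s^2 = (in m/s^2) 4.691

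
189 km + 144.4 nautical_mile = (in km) 456.4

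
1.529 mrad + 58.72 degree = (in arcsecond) 2.117e+05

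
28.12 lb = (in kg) 12.76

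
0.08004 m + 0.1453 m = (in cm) 22.53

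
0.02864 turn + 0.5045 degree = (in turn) 0.03004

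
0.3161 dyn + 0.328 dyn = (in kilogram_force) 6.568e-07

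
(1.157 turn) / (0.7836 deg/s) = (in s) 531.5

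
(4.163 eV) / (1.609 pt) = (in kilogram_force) 1.198e-16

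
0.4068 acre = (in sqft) 1.772e+04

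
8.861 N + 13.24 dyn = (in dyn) 8.861e+05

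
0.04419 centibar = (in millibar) 0.4419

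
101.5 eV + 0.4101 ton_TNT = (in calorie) 4.101e+08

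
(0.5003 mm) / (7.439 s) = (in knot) 0.0001307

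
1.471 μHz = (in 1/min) 8.826e-05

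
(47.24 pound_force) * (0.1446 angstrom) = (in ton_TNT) 7.262e-19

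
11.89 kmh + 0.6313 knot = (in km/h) 13.06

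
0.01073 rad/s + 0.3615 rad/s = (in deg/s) 21.33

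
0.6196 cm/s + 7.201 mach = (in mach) 7.201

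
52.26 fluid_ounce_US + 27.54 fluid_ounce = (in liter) 2.36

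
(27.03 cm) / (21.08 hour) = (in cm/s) 0.0003562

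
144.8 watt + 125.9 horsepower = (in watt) 9.403e+04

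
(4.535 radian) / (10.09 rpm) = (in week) 7.097e-06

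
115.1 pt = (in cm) 4.06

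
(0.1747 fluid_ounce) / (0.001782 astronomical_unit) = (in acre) 4.789e-18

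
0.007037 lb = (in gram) 3.192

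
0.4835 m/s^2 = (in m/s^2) 0.4835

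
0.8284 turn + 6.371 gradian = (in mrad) 5305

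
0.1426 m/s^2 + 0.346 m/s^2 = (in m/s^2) 0.4886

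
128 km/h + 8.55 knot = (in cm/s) 3995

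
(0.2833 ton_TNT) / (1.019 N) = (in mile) 7.228e+05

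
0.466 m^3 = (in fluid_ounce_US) 1.576e+04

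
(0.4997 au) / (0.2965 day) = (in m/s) 2.918e+06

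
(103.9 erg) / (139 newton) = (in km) 7.475e-11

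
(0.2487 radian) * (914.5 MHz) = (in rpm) 2.172e+09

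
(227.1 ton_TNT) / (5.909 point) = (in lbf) 1.025e+14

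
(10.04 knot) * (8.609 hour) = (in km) 160.1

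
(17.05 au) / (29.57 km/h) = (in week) 5.134e+05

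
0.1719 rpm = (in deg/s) 1.031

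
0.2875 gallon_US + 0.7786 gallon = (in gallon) 1.066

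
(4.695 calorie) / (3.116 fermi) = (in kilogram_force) 6.428e+14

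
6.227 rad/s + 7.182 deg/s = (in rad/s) 6.352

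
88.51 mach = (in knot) 5.858e+04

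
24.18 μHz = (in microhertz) 24.18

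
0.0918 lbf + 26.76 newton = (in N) 27.17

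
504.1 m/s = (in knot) 979.9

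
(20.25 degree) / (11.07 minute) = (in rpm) 0.005081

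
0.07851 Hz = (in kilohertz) 7.851e-05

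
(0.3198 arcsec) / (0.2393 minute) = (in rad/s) 1.08e-07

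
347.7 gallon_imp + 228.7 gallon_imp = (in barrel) 16.48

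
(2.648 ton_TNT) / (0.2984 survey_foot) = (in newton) 1.218e+11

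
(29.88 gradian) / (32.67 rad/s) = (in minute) 0.0002394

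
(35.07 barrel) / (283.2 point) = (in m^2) 55.81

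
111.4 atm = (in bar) 112.9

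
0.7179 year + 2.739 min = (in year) 0.7179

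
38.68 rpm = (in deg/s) 232.1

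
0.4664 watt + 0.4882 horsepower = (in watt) 364.5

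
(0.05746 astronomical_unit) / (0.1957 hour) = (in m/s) 1.22e+07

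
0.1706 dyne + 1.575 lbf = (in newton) 7.006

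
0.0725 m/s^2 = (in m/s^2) 0.0725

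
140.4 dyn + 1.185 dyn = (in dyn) 141.6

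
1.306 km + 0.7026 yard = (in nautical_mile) 0.7055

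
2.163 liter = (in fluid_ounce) 73.14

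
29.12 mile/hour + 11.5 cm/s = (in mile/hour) 29.38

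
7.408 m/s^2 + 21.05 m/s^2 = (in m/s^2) 28.46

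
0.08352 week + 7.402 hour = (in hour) 21.43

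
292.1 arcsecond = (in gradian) 0.09015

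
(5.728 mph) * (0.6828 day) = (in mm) 1.511e+08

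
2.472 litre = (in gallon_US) 0.653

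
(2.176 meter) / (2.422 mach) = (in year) 8.367e-11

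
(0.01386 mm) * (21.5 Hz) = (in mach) 8.752e-07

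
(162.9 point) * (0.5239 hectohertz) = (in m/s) 3.011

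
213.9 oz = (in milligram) 6.064e+06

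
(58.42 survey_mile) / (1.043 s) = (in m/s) 9.014e+04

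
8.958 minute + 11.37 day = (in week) 1.625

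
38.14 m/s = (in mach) 0.112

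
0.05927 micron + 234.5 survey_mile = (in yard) 4.127e+05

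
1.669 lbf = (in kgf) 0.757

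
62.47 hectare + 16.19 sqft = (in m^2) 6.247e+05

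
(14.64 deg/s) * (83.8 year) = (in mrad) 6.753e+11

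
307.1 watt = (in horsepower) 0.4118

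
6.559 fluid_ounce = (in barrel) 0.00122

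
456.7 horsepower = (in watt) 3.406e+05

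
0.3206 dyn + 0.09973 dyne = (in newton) 4.203e-06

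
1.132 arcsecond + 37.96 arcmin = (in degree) 0.633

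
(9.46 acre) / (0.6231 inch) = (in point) 6.857e+09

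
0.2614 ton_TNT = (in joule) 1.094e+09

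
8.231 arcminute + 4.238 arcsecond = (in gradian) 0.1537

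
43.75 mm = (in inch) 1.722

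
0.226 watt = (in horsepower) 0.0003031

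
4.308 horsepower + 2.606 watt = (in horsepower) 4.311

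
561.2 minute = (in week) 0.05567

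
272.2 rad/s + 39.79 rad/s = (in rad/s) 312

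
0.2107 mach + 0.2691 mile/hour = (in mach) 0.2111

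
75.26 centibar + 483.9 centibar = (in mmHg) 4194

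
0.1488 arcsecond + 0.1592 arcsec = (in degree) 8.556e-05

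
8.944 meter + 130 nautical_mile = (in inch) 9.479e+06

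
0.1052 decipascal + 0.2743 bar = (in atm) 0.2707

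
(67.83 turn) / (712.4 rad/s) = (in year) 1.897e-08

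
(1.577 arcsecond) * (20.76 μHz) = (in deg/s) 9.094e-09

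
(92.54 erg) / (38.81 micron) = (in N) 0.2384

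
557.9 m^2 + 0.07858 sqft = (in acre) 0.1379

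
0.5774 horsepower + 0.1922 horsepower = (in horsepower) 0.7696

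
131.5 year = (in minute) 6.912e+07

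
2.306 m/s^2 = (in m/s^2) 2.306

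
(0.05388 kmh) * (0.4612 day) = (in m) 596.4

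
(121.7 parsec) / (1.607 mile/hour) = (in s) 5.227e+18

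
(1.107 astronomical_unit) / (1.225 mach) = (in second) 3.97e+08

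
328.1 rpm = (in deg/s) 1969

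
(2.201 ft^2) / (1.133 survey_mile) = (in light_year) 1.185e-20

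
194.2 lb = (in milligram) 8.809e+07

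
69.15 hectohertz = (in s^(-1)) 6915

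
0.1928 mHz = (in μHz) 192.8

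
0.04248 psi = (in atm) 0.002891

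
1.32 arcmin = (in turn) 6.111e-05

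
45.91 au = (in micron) 6.868e+18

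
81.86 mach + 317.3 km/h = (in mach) 82.12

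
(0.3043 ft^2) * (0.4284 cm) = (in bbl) 0.0007618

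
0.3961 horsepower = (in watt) 295.4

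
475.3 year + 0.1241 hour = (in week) 2.478e+04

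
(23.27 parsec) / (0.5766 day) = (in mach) 4.233e+10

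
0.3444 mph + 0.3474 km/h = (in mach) 0.0007356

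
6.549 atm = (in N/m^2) 6.636e+05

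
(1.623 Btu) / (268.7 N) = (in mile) 0.00396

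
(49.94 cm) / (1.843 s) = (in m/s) 0.271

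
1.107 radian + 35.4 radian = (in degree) 2092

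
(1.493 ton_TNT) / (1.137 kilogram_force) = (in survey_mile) 3.481e+05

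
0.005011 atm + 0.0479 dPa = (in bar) 0.005077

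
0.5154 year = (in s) 1.625e+07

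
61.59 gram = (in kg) 0.06159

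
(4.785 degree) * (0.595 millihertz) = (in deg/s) 0.002847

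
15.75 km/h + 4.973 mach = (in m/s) 1698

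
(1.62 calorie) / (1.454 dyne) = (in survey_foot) 1.529e+06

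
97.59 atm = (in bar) 98.88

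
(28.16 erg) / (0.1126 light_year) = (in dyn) 2.643e-16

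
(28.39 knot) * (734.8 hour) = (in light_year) 4.084e-09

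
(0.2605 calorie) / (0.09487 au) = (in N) 7.68e-11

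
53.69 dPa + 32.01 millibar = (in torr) 24.05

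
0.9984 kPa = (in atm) 0.009853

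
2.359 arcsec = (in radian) 1.144e-05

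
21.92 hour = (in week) 0.1305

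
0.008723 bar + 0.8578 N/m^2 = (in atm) 0.008617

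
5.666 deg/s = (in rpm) 0.9443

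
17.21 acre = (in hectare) 6.965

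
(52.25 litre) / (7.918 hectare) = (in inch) 2.598e-05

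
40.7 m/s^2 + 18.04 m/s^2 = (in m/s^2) 58.74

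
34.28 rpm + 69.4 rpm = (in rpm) 103.7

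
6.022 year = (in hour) 5.275e+04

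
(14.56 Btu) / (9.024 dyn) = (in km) 1.702e+05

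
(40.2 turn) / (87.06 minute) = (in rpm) 0.4618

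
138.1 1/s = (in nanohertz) 1.381e+11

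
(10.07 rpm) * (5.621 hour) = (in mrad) 2.134e+07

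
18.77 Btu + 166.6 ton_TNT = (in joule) 6.971e+11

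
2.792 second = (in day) 3.231e-05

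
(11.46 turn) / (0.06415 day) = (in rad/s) 0.01299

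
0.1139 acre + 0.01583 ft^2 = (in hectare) 0.04609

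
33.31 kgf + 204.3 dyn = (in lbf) 73.44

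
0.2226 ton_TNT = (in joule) 9.314e+08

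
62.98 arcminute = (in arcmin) 62.98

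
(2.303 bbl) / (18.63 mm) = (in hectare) 0.001965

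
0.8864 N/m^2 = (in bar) 8.864e-06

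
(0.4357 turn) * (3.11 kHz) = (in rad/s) 8514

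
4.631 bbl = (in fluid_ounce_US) 2.49e+04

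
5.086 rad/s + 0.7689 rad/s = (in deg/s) 335.5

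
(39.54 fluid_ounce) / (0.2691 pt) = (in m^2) 12.32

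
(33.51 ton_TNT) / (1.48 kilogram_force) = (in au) 0.06457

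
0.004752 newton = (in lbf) 0.001068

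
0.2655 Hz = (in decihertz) 2.655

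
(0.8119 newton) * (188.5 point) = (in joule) 0.05399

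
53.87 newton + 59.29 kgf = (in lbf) 142.8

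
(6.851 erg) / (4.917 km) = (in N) 1.393e-10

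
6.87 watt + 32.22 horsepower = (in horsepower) 32.23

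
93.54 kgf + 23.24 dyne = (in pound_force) 206.2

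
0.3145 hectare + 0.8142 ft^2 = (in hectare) 0.3145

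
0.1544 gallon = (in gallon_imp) 0.1286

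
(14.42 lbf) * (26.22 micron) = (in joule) 0.001682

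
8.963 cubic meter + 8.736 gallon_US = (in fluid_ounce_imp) 3.166e+05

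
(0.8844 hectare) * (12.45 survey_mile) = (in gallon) 4.681e+10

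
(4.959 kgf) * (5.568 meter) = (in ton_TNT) 6.472e-08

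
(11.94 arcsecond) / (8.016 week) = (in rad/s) 1.194e-11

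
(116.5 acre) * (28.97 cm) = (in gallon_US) 3.608e+07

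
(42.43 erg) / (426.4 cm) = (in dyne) 0.09951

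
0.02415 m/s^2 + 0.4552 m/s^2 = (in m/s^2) 0.4793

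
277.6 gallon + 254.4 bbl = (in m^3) 41.5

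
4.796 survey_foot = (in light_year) 1.545e-16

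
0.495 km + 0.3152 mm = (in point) 1.403e+06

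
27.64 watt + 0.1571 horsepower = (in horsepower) 0.1942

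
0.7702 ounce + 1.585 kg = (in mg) 1.607e+06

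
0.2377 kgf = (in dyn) 2.331e+05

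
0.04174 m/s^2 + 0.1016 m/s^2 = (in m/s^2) 0.1433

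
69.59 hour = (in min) 4175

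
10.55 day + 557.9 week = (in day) 3916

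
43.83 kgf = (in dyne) 4.298e+07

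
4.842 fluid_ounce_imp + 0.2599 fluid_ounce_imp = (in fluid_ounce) 4.902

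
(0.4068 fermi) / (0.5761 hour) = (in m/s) 1.961e-19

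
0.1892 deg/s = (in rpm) 0.03153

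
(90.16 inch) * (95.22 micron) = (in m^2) 0.0002181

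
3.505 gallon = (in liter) 13.27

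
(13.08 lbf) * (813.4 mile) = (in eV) 4.754e+26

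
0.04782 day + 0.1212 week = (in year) 0.002455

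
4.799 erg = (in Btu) 4.549e-10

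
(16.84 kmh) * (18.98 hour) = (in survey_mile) 198.6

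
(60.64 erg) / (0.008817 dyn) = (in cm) 6878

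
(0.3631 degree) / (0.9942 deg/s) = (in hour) 0.0001014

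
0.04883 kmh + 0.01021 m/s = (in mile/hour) 0.05318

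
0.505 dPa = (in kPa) 5.05e-05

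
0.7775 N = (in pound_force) 0.1748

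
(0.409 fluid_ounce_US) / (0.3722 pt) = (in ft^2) 0.9916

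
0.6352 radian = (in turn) 0.1011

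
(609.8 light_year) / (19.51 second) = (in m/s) 2.957e+17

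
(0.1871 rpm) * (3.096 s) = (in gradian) 3.862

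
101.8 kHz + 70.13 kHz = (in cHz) 1.719e+07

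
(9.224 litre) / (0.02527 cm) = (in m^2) 36.5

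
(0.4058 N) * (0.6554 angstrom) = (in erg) 0.000266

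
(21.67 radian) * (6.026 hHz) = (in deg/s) 7.482e+05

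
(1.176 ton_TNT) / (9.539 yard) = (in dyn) 5.641e+13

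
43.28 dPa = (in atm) 4.271e-05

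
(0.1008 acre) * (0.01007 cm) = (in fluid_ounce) 1389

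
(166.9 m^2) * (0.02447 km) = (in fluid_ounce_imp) 1.437e+08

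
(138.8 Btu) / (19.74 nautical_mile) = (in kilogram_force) 0.4085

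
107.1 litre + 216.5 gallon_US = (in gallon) 244.8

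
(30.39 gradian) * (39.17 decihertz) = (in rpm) 17.86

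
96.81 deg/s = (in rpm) 16.14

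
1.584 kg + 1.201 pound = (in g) 2129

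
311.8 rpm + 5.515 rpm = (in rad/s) 33.23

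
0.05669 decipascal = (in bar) 5.669e-08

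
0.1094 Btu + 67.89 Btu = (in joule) 7.174e+04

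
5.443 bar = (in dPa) 5.443e+06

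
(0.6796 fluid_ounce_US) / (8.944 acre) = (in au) 3.712e-21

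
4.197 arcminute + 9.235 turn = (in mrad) 5.803e+04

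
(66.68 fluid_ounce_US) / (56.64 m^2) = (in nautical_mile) 1.88e-08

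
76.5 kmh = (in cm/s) 2125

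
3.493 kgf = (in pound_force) 7.701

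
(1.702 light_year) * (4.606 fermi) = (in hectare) 0.007417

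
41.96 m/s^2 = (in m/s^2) 41.96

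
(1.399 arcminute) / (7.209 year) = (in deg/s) 1.026e-10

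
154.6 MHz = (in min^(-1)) 9.276e+09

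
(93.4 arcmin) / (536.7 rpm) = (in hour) 1.343e-07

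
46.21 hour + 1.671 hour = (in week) 0.285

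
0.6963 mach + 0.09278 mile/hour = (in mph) 530.4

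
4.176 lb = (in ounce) 66.82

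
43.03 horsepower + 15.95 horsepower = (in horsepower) 58.98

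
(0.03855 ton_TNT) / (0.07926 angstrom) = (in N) 2.035e+19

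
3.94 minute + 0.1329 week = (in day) 0.933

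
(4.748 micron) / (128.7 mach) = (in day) 1.254e-15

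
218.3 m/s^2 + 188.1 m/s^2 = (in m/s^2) 406.4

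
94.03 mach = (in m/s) 3.202e+04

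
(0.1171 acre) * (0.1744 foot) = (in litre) 2.519e+04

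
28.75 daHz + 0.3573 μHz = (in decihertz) 2875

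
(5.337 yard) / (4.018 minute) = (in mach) 5.945e-05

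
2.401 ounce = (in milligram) 6.807e+04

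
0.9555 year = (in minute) 5.022e+05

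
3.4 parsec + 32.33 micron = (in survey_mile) 6.519e+13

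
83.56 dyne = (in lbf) 0.0001879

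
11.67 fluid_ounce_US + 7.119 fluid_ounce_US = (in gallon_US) 0.1468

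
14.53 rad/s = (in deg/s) 832.5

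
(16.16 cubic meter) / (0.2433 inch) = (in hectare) 0.2615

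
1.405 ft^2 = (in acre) 3.225e-05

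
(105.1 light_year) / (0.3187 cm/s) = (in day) 3.611e+15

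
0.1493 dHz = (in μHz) 1.493e+04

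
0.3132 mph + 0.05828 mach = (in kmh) 71.94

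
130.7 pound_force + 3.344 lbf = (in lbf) 134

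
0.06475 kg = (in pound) 0.1427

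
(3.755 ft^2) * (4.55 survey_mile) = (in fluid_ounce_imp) 8.99e+07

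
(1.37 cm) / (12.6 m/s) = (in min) 1.812e-05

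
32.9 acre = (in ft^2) 1.433e+06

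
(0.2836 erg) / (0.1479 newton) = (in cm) 1.918e-05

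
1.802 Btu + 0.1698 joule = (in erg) 1.901e+10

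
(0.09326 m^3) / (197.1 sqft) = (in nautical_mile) 2.75e-06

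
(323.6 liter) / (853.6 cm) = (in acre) 9.368e-06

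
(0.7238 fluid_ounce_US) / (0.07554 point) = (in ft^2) 8.646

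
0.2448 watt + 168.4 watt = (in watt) 168.6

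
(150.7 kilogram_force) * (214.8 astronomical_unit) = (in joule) 4.749e+16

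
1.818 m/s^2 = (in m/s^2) 1.818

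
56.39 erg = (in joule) 5.639e-06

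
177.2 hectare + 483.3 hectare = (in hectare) 660.5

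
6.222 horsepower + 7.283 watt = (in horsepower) 6.232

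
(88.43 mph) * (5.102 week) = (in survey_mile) 7.58e+04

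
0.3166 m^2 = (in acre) 7.823e-05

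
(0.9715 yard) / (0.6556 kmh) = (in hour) 0.001355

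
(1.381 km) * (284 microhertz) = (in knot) 0.7624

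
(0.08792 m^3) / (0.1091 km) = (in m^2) 0.0008059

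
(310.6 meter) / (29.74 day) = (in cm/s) 0.01209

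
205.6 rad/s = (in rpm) 1963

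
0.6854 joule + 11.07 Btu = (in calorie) 2792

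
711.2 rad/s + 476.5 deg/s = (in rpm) 6871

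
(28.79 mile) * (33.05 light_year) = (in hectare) 1.449e+18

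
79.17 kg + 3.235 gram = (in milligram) 7.917e+07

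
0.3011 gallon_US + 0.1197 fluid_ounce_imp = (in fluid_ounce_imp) 40.23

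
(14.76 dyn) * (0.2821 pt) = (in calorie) 3.511e-09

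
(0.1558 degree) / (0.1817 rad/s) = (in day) 1.732e-07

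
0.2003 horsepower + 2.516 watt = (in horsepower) 0.2037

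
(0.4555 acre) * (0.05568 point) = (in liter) 36.21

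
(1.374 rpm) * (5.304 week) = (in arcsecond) 9.52e+10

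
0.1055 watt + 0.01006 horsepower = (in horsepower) 0.0102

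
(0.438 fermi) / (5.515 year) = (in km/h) 9.066e-24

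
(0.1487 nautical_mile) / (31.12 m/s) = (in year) 2.806e-07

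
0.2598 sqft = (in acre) 5.964e-06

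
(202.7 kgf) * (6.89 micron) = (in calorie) 0.003273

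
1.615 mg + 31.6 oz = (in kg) 0.8958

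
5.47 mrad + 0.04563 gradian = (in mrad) 6.187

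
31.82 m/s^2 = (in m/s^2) 31.82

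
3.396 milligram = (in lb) 7.487e-06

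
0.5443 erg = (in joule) 5.443e-08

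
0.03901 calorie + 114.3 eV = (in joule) 0.1632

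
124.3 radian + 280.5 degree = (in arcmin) 4.441e+05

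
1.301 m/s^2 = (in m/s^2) 1.301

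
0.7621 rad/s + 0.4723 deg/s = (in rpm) 7.356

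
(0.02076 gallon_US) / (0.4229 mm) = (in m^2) 0.1858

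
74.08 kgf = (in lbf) 163.3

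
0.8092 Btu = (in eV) 5.329e+21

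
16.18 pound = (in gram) 7339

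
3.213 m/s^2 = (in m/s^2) 3.213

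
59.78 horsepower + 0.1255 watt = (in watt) 4.458e+04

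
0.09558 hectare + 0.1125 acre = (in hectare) 0.1411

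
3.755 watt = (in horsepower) 0.005036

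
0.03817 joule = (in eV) 2.382e+17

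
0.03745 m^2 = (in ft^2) 0.4031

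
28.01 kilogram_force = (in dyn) 2.747e+07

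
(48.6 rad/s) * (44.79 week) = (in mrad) 1.317e+12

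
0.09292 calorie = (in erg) 3.888e+06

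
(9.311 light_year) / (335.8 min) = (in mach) 1.284e+10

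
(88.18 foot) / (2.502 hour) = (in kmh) 0.01074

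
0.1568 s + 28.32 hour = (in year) 0.003233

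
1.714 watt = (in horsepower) 0.002299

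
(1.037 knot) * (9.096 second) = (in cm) 485.3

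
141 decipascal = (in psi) 0.002045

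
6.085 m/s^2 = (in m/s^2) 6.085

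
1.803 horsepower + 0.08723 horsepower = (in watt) 1410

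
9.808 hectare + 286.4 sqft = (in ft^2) 1.056e+06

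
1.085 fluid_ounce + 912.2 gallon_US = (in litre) 3453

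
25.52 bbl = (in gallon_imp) 892.5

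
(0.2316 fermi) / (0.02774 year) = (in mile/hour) 5.922e-22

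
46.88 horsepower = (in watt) 3.496e+04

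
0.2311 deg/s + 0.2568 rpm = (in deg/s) 1.772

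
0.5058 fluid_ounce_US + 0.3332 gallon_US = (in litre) 1.276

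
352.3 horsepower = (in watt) 2.627e+05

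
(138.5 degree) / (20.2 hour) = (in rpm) 0.0003174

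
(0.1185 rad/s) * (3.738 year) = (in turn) 2.223e+06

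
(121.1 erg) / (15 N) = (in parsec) 2.616e-23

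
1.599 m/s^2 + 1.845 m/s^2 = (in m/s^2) 3.444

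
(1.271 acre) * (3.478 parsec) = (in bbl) 3.472e+21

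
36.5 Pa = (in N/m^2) 36.5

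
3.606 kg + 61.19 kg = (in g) 6.48e+04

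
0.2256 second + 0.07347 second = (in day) 3.461e-06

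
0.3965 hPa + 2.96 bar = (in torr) 2220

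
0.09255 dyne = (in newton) 9.255e-07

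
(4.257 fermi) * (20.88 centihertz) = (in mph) 1.988e-15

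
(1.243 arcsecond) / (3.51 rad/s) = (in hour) 4.769e-10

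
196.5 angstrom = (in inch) 7.736e-07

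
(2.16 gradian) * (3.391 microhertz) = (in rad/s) 1.151e-07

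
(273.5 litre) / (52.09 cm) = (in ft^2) 5.652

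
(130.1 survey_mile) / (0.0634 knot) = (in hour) 1783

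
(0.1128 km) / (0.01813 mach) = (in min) 0.3045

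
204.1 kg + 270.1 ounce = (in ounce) 7470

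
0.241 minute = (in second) 14.46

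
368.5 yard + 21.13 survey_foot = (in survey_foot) 1127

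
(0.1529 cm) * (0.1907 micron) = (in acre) 7.205e-14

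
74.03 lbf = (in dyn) 3.293e+07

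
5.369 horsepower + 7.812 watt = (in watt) 4011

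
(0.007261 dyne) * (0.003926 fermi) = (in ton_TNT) 6.813e-35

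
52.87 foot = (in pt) 4.568e+04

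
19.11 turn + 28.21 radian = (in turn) 23.6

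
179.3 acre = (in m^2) 7.256e+05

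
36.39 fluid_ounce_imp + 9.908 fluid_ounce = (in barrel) 0.008346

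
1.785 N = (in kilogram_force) 0.182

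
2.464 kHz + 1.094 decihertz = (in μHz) 2.464e+09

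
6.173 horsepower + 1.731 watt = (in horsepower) 6.175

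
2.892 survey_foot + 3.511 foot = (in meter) 1.952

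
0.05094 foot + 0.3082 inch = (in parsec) 7.569e-19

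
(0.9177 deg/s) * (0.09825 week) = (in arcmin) 3.272e+06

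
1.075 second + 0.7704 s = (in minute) 0.03076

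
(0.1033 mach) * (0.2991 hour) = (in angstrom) 3.787e+14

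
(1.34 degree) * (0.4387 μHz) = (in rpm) 9.798e-08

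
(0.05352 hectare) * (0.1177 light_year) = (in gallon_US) 1.574e+20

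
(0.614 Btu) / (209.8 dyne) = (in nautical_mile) 166.7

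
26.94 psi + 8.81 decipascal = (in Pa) 1.857e+05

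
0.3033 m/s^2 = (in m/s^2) 0.3033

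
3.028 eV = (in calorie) 1.16e-19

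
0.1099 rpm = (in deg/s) 0.6594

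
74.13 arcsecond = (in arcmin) 1.236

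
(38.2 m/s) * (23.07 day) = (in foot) 2.498e+08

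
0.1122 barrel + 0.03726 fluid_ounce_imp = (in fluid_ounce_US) 603.2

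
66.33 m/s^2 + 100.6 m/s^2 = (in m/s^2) 166.9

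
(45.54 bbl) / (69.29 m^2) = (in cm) 10.45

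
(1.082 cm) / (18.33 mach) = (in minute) 2.889e-08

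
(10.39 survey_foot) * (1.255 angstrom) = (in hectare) 3.974e-14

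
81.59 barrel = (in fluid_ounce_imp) 4.565e+05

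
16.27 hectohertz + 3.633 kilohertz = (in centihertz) 5.26e+05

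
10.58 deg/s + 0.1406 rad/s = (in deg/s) 18.64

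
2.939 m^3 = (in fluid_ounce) 9.938e+04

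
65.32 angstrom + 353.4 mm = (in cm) 35.34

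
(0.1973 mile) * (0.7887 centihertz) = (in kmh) 9.016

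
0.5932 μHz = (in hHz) 5.932e-09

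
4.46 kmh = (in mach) 0.003638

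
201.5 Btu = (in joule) 2.126e+05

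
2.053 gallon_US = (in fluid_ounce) 262.8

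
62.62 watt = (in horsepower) 0.08397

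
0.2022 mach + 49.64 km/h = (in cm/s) 8264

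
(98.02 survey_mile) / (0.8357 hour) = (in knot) 101.9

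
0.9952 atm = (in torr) 756.4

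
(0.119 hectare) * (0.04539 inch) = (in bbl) 8.629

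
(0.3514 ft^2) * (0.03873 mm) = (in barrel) 7.953e-06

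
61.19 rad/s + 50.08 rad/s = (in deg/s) 6375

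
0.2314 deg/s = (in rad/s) 0.004039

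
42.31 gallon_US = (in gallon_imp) 35.23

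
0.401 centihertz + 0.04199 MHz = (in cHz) 4.199e+06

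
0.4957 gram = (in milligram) 495.7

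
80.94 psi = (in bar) 5.581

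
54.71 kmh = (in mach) 0.04463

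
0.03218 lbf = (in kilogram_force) 0.0146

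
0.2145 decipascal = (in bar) 2.145e-07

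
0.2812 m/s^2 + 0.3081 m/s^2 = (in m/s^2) 0.5893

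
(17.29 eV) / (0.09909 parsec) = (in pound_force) 2.037e-34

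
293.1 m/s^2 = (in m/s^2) 293.1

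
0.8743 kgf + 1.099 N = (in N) 9.673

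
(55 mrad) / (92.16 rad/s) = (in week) 9.868e-10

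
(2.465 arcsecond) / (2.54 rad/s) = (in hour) 1.307e-09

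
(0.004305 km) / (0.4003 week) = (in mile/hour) 3.978e-05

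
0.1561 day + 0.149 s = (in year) 0.0004277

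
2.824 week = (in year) 0.05416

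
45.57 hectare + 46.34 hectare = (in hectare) 91.91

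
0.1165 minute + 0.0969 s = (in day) 8.202e-05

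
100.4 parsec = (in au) 2.071e+07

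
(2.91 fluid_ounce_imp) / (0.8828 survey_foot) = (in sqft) 0.003308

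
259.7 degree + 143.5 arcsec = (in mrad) 4533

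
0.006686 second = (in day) 7.738e-08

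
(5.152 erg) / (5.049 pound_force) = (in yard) 2.509e-08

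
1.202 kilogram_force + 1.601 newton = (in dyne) 1.339e+06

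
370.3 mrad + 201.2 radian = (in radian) 201.6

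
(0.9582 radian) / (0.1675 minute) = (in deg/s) 5.463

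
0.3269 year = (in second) 1.031e+07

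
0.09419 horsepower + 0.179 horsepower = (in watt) 203.7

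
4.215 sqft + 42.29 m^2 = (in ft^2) 459.4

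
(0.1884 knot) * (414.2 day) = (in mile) 2155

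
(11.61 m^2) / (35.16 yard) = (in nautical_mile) 0.000195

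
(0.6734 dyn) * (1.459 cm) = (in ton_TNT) 2.348e-17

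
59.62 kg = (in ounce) 2103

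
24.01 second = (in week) 3.97e-05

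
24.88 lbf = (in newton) 110.7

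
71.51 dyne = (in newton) 0.0007151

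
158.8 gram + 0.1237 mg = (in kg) 0.1588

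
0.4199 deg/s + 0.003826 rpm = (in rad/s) 0.007729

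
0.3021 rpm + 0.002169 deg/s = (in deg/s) 1.815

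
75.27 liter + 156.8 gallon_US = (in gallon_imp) 147.1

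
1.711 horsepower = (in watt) 1276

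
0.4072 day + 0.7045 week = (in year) 0.01463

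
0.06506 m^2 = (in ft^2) 0.7003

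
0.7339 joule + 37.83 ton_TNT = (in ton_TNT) 37.83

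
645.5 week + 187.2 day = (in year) 12.89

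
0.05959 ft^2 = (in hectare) 5.536e-07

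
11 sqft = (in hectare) 0.0001022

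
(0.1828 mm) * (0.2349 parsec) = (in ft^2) 1.426e+13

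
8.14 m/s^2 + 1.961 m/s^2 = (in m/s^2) 10.1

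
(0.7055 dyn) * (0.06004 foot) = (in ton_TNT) 3.086e-17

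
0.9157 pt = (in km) 3.23e-07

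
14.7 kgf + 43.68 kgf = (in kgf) 58.38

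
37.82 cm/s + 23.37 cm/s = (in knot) 1.189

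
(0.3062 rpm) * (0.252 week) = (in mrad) 4.887e+06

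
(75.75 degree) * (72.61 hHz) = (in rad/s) 9600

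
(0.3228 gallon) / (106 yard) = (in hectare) 1.261e-09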